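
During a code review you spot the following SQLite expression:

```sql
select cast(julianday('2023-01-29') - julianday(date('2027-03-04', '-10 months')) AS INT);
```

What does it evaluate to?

Adding -10 months to 2027-03-04 gives 2026-05-04.
2 days remain in January 2023 after the 29th (31 − 29).
Full months from February 2023 through April 2026 contribute their day counts.
Then 4 days into May 2026.
Total: 2 + 28 + 31 + 30 + 31 + 30 + 31 + 31 + 30 + 31 + 30 + 31 + 31 + 29 + 31 + 30 + 31 + 30 + 31 + 31 + 30 + 31 + 30 + 31 + 31 + 28 + 31 + 30 + 31 + 30 + 31 + 31 + 30 + 31 + 30 + 31 + 31 + 28 + 31 + 30 + 4 = 1191.
The subtraction is earlier − later, so the result is −1191 → -1191.

-1191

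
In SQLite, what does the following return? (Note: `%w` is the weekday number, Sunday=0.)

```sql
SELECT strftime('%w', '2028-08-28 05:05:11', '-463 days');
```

0

First apply '-463 days': 2028-08-28 05:05:11 → 2027-05-23 05:05:11.
2027-05-23 is a Sunday; with Sunday=0 that is 0.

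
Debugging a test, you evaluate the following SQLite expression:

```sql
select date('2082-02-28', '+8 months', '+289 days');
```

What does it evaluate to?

Adding +8 months to 2082-02-28 gives 2082-10-28.
Applying '+289 days' to 2082-10-28: counting 289 days forward gives 2083-08-13.

2083-08-13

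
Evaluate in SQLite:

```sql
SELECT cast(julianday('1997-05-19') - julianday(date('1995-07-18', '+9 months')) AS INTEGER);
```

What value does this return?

396

Adding +9 months to 1995-07-18 gives 1996-04-18.
12 days remain in April 1996 after the 18th (30 − 18).
Full months from May 1996 through April 1997 contribute their day counts.
Then 19 days into May 1997.
Total: 12 + 31 + 30 + 31 + 31 + 30 + 31 + 30 + 31 + 31 + 28 + 31 + 30 + 19 = 396.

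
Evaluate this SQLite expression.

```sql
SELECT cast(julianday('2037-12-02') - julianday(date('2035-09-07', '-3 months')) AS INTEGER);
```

Adding -3 months to 2035-09-07 gives 2035-06-07.
23 days remain in June 2035 after the 7th (30 − 7).
Full months from July 2035 through November 2037 contribute their day counts.
Then 2 days into December 2037.
Total: 23 + 31 + 31 + 30 + 31 + 30 + 31 + 31 + 29 + 31 + 30 + 31 + 30 + 31 + 31 + 30 + 31 + 30 + 31 + 31 + 28 + 31 + 30 + 31 + 30 + 31 + 31 + 30 + 31 + 30 + 2 = 909.

909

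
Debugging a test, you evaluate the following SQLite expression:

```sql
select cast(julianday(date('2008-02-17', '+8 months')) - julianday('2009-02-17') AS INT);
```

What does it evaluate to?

-123

Adding +8 months to 2008-02-17 gives 2008-10-17.
14 days remain in October 2008 after the 17th (31 − 17).
November 2008: 30 days.
December 2008: 31 days.
January 2009: 31 days.
Then 17 days into February 2009.
Total: 14 + 30 + 31 + 31 + 17 = 123.
The subtraction is earlier − later, so the result is −123 → -123.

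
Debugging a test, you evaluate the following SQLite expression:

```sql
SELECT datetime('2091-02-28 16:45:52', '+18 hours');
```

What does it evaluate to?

2091-03-01 10:45:52

+18 hours from 2091-02-28 16:45:52 is 2091-03-01 10:45:52 (crosses midnight).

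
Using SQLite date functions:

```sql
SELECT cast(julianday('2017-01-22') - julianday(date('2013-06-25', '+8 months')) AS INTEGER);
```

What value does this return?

Adding +8 months to 2013-06-25 gives 2014-02-25.
3 days remain in February 2014 after the 25th (28 − 25).
Full months from March 2014 through December 2016 contribute their day counts.
Then 22 days into January 2017.
Total: 3 + 31 + 30 + 31 + 30 + 31 + 31 + 30 + 31 + 30 + 31 + 31 + 28 + 31 + 30 + 31 + 30 + 31 + 31 + 30 + 31 + 30 + 31 + 31 + 29 + 31 + 30 + 31 + 30 + 31 + 31 + 30 + 31 + 30 + 31 + 22 = 1062.

1062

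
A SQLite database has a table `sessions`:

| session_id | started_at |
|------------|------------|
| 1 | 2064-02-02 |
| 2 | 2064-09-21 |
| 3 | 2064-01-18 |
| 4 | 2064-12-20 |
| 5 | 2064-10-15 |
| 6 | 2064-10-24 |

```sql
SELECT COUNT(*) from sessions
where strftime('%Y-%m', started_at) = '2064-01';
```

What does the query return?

Rows with year-month 2064-01: 2064-01-18 → 1.

1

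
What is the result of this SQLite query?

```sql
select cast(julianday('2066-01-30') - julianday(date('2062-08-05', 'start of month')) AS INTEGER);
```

1278

`start of month` rewinds 2062-08-05 to 2062-08-01.
30 days remain in August 2062 after the 1st (31 − 1).
Full months from September 2062 through December 2065 contribute their day counts.
Then 30 days into January 2066.
Total: 30 + 30 + 31 + 30 + 31 + 31 + 28 + 31 + 30 + 31 + 30 + 31 + 31 + 30 + 31 + 30 + 31 + 31 + 29 + 31 + 30 + 31 + 30 + 31 + 31 + 30 + 31 + 30 + 31 + 31 + 28 + 31 + 30 + 31 + 30 + 31 + 31 + 30 + 31 + 30 + 31 + 30 = 1278.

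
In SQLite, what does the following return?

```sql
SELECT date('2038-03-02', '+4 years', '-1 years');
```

Adding +4 years to 2038-03-02 gives 2042-03-02.
Adding -1 year to 2042-03-02 gives 2041-03-02.

2041-03-02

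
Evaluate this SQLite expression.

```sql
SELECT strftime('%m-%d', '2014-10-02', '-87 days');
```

First apply '-87 days': 2014-10-02 → 2014-07-07.
`%m-%d` extracts the month-day: 07-07.

07-07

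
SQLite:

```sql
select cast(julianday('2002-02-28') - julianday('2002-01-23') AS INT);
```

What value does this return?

8 days remain in January 2002 after the 23rd (31 − 23).
Then 28 days into February 2002.
Total: 8 + 28 = 36.

36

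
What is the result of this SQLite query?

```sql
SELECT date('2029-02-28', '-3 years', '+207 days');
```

2026-09-23

Adding -3 years to 2029-02-28 gives 2026-02-28.
Applying '+207 days' to 2026-02-28: counting 207 days forward gives 2026-09-23.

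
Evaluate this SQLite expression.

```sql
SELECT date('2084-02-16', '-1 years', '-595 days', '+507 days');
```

Adding -1 year to 2084-02-16 gives 2083-02-16.
Applying '-595 days' to 2083-02-16: counting 595 days back gives 2081-07-01.
Applying '+507 days' to 2081-07-01: counting 507 days forward gives 2082-11-20.

2082-11-20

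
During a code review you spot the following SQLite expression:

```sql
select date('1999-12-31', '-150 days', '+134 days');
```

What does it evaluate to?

Applying '-150 days' to 1999-12-31: counting 150 days back gives 1999-08-03.
Applying '+134 days' to 1999-08-03: counting 134 days forward gives 1999-12-15.

1999-12-15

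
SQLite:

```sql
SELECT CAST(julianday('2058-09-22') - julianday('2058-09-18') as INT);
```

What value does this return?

4

Both dates are in September 2058: 22 − 18 = 4.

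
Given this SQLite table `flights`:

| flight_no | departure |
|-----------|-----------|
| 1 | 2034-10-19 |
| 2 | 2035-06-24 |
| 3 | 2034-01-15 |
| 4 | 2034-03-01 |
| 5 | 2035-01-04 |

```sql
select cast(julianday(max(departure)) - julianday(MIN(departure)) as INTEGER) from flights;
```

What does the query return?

MIN = 2034-01-15, MAX = 2035-06-24.
16 days remain in January 2034 after the 15th (31 − 15).
Full months from February 2034 through May 2035 contribute their day counts.
Then 24 days into June 2035.
Total: 16 + 28 + 31 + 30 + 31 + 30 + 31 + 31 + 30 + 31 + 30 + 31 + 31 + 28 + 31 + 30 + 31 + 24 = 525.

525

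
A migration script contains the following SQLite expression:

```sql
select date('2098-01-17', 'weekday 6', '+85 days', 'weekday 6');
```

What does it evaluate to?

2098-04-19

`weekday 6` advances to the next Saturday; 2098-01-17 is a Friday, so it moves forward to 2098-01-18.
Applying '+85 days' to 2098-01-18: counting 85 days forward gives 2098-04-13.
`weekday 6` advances to the next Saturday; 2098-04-13 is a Sunday, so it moves forward to 2098-04-19.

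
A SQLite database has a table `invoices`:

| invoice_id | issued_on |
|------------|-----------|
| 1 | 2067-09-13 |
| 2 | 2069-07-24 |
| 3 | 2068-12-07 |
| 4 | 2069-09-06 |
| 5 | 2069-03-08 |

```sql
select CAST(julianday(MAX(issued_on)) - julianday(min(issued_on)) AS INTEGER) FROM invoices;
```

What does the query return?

MIN = 2067-09-13, MAX = 2069-09-06.
17 days remain in September 2067 after the 13th (30 − 13).
Full months from October 2067 through August 2069 contribute their day counts.
Then 6 days into September 2069.
Total: 17 + 31 + 30 + 31 + 31 + 29 + 31 + 30 + 31 + 30 + 31 + 31 + 30 + 31 + 30 + 31 + 31 + 28 + 31 + 30 + 31 + 30 + 31 + 31 + 6 = 724.

724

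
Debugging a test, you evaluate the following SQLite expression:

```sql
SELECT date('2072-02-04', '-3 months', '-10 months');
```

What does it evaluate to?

2071-01-04

Adding -3 months to 2072-02-04 gives 2071-11-04.
Adding -10 months to 2071-11-04 gives 2071-01-04.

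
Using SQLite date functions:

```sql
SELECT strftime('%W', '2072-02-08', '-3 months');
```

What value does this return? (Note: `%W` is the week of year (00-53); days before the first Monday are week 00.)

44

First apply '-3 months': 2072-02-08 → 2071-11-08.
2071-11-08 is a Sunday. SQLite's %W counts Mondays since the year started; the result is 44.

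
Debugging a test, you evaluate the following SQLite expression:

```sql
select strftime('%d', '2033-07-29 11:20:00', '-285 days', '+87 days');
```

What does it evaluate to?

12

First apply '-285 days', '+87 days': 2033-07-29 11:20:00 → 2033-01-12 11:20:00.
`%d` extracts the 2-digit day of month: 12.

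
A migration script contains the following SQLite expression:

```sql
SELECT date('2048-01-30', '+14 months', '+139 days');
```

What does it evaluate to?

2049-08-16

Adding +14 months to 2048-01-30 gives 2049-03-30.
Applying '+139 days' to 2049-03-30: counting 139 days forward gives 2049-08-16.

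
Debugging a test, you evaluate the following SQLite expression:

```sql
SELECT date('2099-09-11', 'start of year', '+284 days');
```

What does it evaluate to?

`start of year` rewinds 2099-09-11 to 2099-01-01.
Applying '+284 days' to 2099-01-01: counting 284 days forward gives 2099-10-12.

2099-10-12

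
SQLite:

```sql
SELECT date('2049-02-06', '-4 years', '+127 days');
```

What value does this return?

2045-06-13

Adding -4 years to 2049-02-06 gives 2045-02-06.
Applying '+127 days' to 2045-02-06: counting 127 days forward gives 2045-06-13.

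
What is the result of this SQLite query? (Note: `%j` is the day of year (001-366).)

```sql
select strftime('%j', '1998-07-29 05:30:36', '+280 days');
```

First apply '+280 days': 1998-07-29 05:30:36 → 1999-05-05 05:30:36.
Day-of-year for 1999-05-05: days since 1999-01-01 inclusive = 125, zero-padded to 125.

125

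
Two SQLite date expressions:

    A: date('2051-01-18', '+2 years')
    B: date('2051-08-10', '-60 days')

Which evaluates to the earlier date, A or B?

A = 2053-01-18.
B = 2051-06-11.
B is earlier.

B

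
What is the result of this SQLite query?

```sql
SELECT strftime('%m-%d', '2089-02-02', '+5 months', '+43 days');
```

08-14

First apply '+5 months', '+43 days': 2089-02-02 → 2089-08-14.
`%m-%d` extracts the month-day: 08-14.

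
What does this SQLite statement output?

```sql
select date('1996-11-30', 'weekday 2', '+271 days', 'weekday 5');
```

1997-09-05

`weekday 2` advances to the next Tuesday; 1996-11-30 is a Saturday, so it moves forward to 1996-12-03.
Applying '+271 days' to 1996-12-03: counting 271 days forward gives 1997-08-31.
`weekday 5` advances to the next Friday; 1997-08-31 is a Sunday, so it moves forward to 1997-09-05.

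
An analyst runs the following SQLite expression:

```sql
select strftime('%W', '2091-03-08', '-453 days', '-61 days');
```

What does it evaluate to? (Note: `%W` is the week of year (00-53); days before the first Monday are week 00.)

41

First apply '-453 days', '-61 days': 2091-03-08 → 2089-10-10.
2089-10-10 is a Monday. SQLite's %W counts Mondays since the year started; the result is 41.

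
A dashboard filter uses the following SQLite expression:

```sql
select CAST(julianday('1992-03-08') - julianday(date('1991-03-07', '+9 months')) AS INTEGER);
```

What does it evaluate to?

92

Adding +9 months to 1991-03-07 gives 1991-12-07.
24 days remain in December 1991 after the 7th (31 − 7).
January 1992: 31 days.
February 1992: 29 days (leap year).
Then 8 days into March 1992.
Total: 24 + 31 + 29 + 8 = 92.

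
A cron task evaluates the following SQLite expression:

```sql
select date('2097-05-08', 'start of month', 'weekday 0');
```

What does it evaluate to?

2097-05-05

`start of month` rewinds 2097-05-08 to 2097-05-01.
`weekday 0` advances to the next Sunday; 2097-05-01 is a Wednesday, so it moves forward to 2097-05-05.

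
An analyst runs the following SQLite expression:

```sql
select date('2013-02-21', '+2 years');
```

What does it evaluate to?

Adding +2 years to 2013-02-21 gives 2015-02-21.

2015-02-21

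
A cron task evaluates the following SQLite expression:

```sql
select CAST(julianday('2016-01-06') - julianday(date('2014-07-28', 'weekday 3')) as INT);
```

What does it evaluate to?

525

`weekday 3` advances to the next Wednesday; 2014-07-28 is a Monday, so it moves forward to 2014-07-30.
1 day remains in July 2014 after the 30th (31 − 30).
Full months from August 2014 through December 2015 contribute their day counts.
Then 6 days into January 2016.
Total: 1 + 31 + 30 + 31 + 30 + 31 + 31 + 28 + 31 + 30 + 31 + 30 + 31 + 31 + 30 + 31 + 30 + 31 + 6 = 525.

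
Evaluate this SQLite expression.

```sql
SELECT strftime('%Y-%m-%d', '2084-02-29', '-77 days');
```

First apply '-77 days': 2084-02-29 → 2083-12-14.
`%Y-%m-%d` extracts the ISO date: 2083-12-14.

2083-12-14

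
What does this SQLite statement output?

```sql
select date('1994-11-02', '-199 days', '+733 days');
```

Applying '-199 days' to 1994-11-02: counting 199 days back gives 1994-04-17.
Applying '+733 days' to 1994-04-17: counting 733 days forward gives 1996-04-19.

1996-04-19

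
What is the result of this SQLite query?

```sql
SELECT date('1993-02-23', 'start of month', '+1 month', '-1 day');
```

1993-02-28

`start of month` rewinds 1993-02-23 to 1993-02-01.
Adding +1 month to 1993-02-01 gives 1993-03-01.
Going back 1 day from 1993-03-01 reaches 1993-02-28 (last day of February, 28 days).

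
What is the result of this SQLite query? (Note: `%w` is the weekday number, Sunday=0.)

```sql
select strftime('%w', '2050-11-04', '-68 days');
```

First apply '-68 days': 2050-11-04 → 2050-08-28.
2050-08-28 is a Sunday; with Sunday=0 that is 0.

0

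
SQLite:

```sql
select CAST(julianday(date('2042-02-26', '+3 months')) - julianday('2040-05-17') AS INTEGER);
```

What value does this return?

739

Adding +3 months to 2042-02-26 gives 2042-05-26.
14 days remain in May 2040 after the 17th (31 − 17).
Full months from June 2040 through April 2042 contribute their day counts.
Then 26 days into May 2042.
Total: 14 + 30 + 31 + 31 + 30 + 31 + 30 + 31 + 31 + 28 + 31 + 30 + 31 + 30 + 31 + 31 + 30 + 31 + 30 + 31 + 31 + 28 + 31 + 30 + 26 = 739.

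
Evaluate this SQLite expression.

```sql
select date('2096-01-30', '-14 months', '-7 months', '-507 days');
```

2092-12-09

Adding -14 months to 2096-01-30 gives 2094-11-30.
Adding -7 months to 2094-11-30 gives 2094-04-30.
Applying '-507 days' to 2094-04-30: counting 507 days back gives 2092-12-09.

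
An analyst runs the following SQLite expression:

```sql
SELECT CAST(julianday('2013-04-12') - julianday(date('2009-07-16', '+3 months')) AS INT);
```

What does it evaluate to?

Adding +3 months to 2009-07-16 gives 2009-10-16.
15 days remain in October 2009 after the 16th (31 − 16).
Full months from November 2009 through March 2013 contribute their day counts.
Then 12 days into April 2013.
Total: 15 + 30 + 31 + 31 + 28 + 31 + 30 + 31 + 30 + 31 + 31 + 30 + 31 + 30 + 31 + 31 + 28 + 31 + 30 + 31 + 30 + 31 + 31 + 30 + 31 + 30 + 31 + 31 + 29 + 31 + 30 + 31 + 30 + 31 + 31 + 30 + 31 + 30 + 31 + 31 + 28 + 31 + 12 = 1274.

1274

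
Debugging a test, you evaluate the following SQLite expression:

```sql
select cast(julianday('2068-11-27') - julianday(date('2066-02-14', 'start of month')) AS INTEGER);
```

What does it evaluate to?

`start of month` rewinds 2066-02-14 to 2066-02-01.
27 days remain in February 2066 after the 1st (28 − 1).
Full months from March 2066 through October 2068 contribute their day counts.
Then 27 days into November 2068.
Total: 27 + 31 + 30 + 31 + 30 + 31 + 31 + 30 + 31 + 30 + 31 + 31 + 28 + 31 + 30 + 31 + 30 + 31 + 31 + 30 + 31 + 30 + 31 + 31 + 29 + 31 + 30 + 31 + 30 + 31 + 31 + 30 + 31 + 27 = 1030.

1030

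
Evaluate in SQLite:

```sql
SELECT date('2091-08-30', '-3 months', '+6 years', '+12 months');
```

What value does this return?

2098-05-30

Adding -3 months to 2091-08-30 gives 2091-05-30.
Adding +6 years to 2091-05-30 gives 2097-05-30.
Adding +12 months to 2097-05-30 gives 2098-05-30.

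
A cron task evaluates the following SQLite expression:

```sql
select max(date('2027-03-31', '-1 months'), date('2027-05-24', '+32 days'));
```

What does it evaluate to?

2027-06-25

date('2027-03-31', '-1 months') → 2027-03-03.
date('2027-05-24', '+32 days') → 2027-06-25.
Later of the two is 2027-06-25.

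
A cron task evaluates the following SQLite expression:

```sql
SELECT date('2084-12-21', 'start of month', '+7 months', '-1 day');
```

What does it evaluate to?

2085-06-30

`start of month` rewinds 2084-12-21 to 2084-12-01.
Adding +7 months to 2084-12-01 gives 2085-07-01.
Going back 1 day from 2085-07-01 reaches 2085-06-30 (last day of June, 30 days).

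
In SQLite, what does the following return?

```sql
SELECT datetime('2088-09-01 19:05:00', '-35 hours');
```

2088-08-31 08:05:00

-35 hours from 2088-09-01 19:05:00 is 2088-08-31 08:05:00 (crosses midnight).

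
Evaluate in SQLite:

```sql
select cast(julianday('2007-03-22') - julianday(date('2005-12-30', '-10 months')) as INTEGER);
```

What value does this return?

750

Adding -10 months to 2005-12-30 targets 2005-02-30. February 2005 has only 28 days, so SQLite normalizes the 2-day overflow forward to 2005-03-02.
29 days remain in March 2005 after the 2nd (31 − 2).
Full months from April 2005 through February 2007 contribute their day counts.
Then 22 days into March 2007.
Total: 29 + 30 + 31 + 30 + 31 + 31 + 30 + 31 + 30 + 31 + 31 + 28 + 31 + 30 + 31 + 30 + 31 + 31 + 30 + 31 + 30 + 31 + 31 + 28 + 22 = 750.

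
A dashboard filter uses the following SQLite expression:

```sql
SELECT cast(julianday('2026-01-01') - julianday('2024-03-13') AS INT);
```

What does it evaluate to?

18 days remain in March 2024 after the 13th (31 − 13).
Full months from April 2024 through December 2025 contribute their day counts.
Then 1 day into January 2026.
Total: 18 + 30 + 31 + 30 + 31 + 31 + 30 + 31 + 30 + 31 + 31 + 28 + 31 + 30 + 31 + 30 + 31 + 31 + 30 + 31 + 30 + 31 + 1 = 659.

659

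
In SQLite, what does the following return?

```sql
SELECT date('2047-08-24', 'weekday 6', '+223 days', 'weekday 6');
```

`weekday 6` advances to the next Saturday; 2047-08-24 is already a Saturday, so it stays at 2047-08-24.
Applying '+223 days' to 2047-08-24: counting 223 days forward gives 2048-04-03.
`weekday 6` advances to the next Saturday; 2048-04-03 is a Friday, so it moves forward to 2048-04-04.

2048-04-04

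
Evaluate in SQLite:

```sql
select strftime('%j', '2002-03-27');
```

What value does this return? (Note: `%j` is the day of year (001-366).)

Day-of-year for 2002-03-27: days since 2002-01-01 inclusive = 86, zero-padded to 086.

086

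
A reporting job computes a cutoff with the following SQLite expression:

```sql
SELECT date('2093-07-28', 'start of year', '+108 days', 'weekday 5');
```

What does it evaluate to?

`start of year` rewinds 2093-07-28 to 2093-01-01.
Applying '+108 days' to 2093-01-01: counting 108 days forward gives 2093-04-19.
`weekday 5` advances to the next Friday; 2093-04-19 is a Sunday, so it moves forward to 2093-04-24.

2093-04-24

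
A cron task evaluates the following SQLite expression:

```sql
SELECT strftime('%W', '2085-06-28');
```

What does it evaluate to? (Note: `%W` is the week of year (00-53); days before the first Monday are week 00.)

26

2085-06-28 is a Thursday. SQLite's %W counts Mondays since the year started; the result is 26.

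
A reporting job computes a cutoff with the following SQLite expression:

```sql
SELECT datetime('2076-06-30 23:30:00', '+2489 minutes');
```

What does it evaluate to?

2489 minutes = 41h 29m; +2489 minutes from 2076-06-30 23:30:00 is 2076-07-02 16:59:00 (crosses midnight).

2076-07-02 16:59:00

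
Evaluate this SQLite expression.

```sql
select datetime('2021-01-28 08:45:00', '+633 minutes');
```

633 minutes = 10h 33m; +633 minutes from 2021-01-28 08:45:00 is 2021-01-28 19:18:00.

2021-01-28 19:18:00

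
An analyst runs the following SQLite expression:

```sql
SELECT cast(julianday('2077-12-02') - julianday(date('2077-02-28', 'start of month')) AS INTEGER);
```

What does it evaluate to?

`start of month` rewinds 2077-02-28 to 2077-02-01.
27 days remain in February 2077 after the 1st (28 − 1).
Full months from March 2077 through November 2077 contribute their day counts.
Then 2 days into December 2077.
Total: 27 + 31 + 30 + 31 + 30 + 31 + 31 + 30 + 31 + 30 + 2 = 304.

304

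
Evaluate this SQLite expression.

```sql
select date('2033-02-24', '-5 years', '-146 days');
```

Adding -5 years to 2033-02-24 gives 2028-02-24.
Applying '-146 days' to 2028-02-24: counting 146 days back gives 2027-10-01.

2027-10-01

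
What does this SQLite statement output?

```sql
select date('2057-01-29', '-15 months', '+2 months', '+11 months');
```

Adding -15 months to 2057-01-29 gives 2055-10-29.
Adding +2 months to 2055-10-29 gives 2055-12-29.
Adding +11 months to 2055-12-29 gives 2056-11-29.

2056-11-29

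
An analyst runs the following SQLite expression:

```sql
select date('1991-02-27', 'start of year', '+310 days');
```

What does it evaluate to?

1991-11-07

`start of year` rewinds 1991-02-27 to 1991-01-01.
Applying '+310 days' to 1991-01-01: counting 310 days forward gives 1991-11-07.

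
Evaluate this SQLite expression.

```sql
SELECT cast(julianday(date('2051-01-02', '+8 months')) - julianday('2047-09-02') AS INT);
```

1461

Adding +8 months to 2051-01-02 gives 2051-09-02.
28 days remain in September 2047 after the 2nd (30 − 2).
Full months from October 2047 through August 2051 contribute their day counts.
Then 2 days into September 2051.
Total: 28 + 31 + 30 + 31 + 31 + 29 + 31 + 30 + 31 + 30 + 31 + 31 + 30 + 31 + 30 + 31 + 31 + 28 + 31 + 30 + 31 + 30 + 31 + 31 + 30 + 31 + 30 + 31 + 31 + 28 + 31 + 30 + 31 + 30 + 31 + 31 + 30 + 31 + 30 + 31 + 31 + 28 + 31 + 30 + 31 + 30 + 31 + 31 + 2 = 1461.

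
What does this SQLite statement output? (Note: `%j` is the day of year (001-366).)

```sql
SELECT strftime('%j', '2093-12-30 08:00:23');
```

364

Day-of-year for 2093-12-30: days since 2093-01-01 inclusive = 364, zero-padded to 364.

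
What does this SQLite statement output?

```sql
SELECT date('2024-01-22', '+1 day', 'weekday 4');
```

2024-01-25

Advancing 1 more day within January lands on 2024-01-23.
`weekday 4` advances to the next Thursday; 2024-01-23 is a Tuesday, so it moves forward to 2024-01-25.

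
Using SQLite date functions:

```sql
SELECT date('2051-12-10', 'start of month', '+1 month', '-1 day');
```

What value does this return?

2051-12-31

`start of month` rewinds 2051-12-10 to 2051-12-01.
Adding +1 month to 2051-12-01 gives 2052-01-01.
Going back 1 day from 2052-01-01 reaches 2051-12-31 (last day of December, 31 days).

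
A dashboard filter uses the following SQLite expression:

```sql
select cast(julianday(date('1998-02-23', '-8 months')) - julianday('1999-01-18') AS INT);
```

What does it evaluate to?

Adding -8 months to 1998-02-23 gives 1997-06-23.
7 days remain in June 1997 after the 23rd (30 − 23).
Full months from July 1997 through December 1998 contribute their day counts.
Then 18 days into January 1999.
Total: 7 + 31 + 31 + 30 + 31 + 30 + 31 + 31 + 28 + 31 + 30 + 31 + 30 + 31 + 31 + 30 + 31 + 30 + 31 + 18 = 574.
The subtraction is earlier − later, so the result is −574 → -574.

-574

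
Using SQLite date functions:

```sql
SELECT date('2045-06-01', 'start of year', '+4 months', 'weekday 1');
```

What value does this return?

2045-05-01

`start of year` rewinds 2045-06-01 to 2045-01-01.
Adding +4 months to 2045-01-01 gives 2045-05-01.
`weekday 1` advances to the next Monday; 2045-05-01 is already a Monday, so it stays at 2045-05-01.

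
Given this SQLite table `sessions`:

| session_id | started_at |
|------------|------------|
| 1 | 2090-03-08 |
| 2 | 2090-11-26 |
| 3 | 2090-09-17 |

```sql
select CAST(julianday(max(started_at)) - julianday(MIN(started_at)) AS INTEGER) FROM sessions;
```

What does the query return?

263

MIN = 2090-03-08, MAX = 2090-11-26.
23 days remain in March 2090 after the 8th (31 − 8).
Full months from April 2090 through October 2090 contribute their day counts.
Then 26 days into November 2090.
Total: 23 + 30 + 31 + 30 + 31 + 31 + 30 + 31 + 26 = 263.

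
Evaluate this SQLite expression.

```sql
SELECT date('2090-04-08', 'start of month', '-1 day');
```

`start of month` rewinds 2090-04-08 to 2090-04-01.
Going back 1 day from 2090-04-01 reaches 2090-03-31 (last day of March, 31 days).

2090-03-31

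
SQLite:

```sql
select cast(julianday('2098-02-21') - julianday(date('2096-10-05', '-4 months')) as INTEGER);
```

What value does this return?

626

Adding -4 months to 2096-10-05 gives 2096-06-05.
25 days remain in June 2096 after the 5th (30 − 5).
Full months from July 2096 through January 2098 contribute their day counts.
Then 21 days into February 2098.
Total: 25 + 31 + 31 + 30 + 31 + 30 + 31 + 31 + 28 + 31 + 30 + 31 + 30 + 31 + 31 + 30 + 31 + 30 + 31 + 31 + 21 = 626.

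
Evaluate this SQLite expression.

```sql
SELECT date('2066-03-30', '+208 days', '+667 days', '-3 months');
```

Applying '+208 days' to 2066-03-30: counting 208 days forward gives 2066-10-24.
Applying '+667 days' to 2066-10-24: counting 667 days forward gives 2068-08-21.
Adding -3 months to 2068-08-21 gives 2068-05-21.

2068-05-21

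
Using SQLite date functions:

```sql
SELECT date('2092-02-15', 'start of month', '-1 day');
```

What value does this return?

`start of month` rewinds 2092-02-15 to 2092-02-01.
Going back 1 day from 2092-02-01 reaches 2092-01-31 (last day of January, 31 days).

2092-01-31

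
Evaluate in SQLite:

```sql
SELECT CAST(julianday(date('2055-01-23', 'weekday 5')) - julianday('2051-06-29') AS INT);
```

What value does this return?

1310

`weekday 5` advances to the next Friday; 2055-01-23 is a Saturday, so it moves forward to 2055-01-29.
1 day remains in June 2051 after the 29th (30 − 29).
Full months from July 2051 through December 2054 contribute their day counts.
Then 29 days into January 2055.
Total: 1 + 31 + 31 + 30 + 31 + 30 + 31 + 31 + 29 + 31 + 30 + 31 + 30 + 31 + 31 + 30 + 31 + 30 + 31 + 31 + 28 + 31 + 30 + 31 + 30 + 31 + 31 + 30 + 31 + 30 + 31 + 31 + 28 + 31 + 30 + 31 + 30 + 31 + 31 + 30 + 31 + 30 + 31 + 29 = 1310.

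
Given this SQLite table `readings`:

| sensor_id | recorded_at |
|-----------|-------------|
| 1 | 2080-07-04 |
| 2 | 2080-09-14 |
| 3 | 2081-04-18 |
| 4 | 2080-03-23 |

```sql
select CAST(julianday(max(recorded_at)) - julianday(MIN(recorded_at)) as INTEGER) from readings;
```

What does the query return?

MIN = 2080-03-23, MAX = 2081-04-18.
8 days remain in March 2080 after the 23rd (31 − 23).
Full months from April 2080 through March 2081 contribute their day counts.
Then 18 days into April 2081.
Total: 8 + 30 + 31 + 30 + 31 + 31 + 30 + 31 + 30 + 31 + 31 + 28 + 31 + 18 = 391.

391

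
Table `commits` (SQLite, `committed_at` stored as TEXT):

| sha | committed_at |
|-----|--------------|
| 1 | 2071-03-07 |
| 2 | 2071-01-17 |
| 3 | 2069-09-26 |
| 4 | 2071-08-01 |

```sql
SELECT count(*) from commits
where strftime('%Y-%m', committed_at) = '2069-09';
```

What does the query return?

1

Rows with year-month 2069-09: 2069-09-26 → 1.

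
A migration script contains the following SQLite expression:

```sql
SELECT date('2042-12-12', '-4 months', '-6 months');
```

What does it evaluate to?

Adding -4 months to 2042-12-12 gives 2042-08-12.
Adding -6 months to 2042-08-12 gives 2042-02-12.

2042-02-12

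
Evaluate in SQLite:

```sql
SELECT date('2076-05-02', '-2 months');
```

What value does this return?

2076-03-02

Adding -2 months to 2076-05-02 gives 2076-03-02.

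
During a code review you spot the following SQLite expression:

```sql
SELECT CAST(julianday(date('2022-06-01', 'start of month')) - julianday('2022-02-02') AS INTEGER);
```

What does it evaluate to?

119

`start of month` rewinds 2022-06-01 to 2022-06-01.
26 days remain in February 2022 after the 2nd (28 − 2).
March 2022: 31 days.
April 2022: 30 days.
May 2022: 31 days.
Then 1 day into June 2022.
Total: 26 + 31 + 30 + 31 + 1 = 119.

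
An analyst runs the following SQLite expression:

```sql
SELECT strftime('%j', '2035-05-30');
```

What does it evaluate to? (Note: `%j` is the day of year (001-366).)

Day-of-year for 2035-05-30: days since 2035-01-01 inclusive = 150, zero-padded to 150.

150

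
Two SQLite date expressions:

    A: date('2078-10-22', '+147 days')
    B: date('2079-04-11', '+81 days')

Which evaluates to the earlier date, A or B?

A

A = 2079-03-18.
B = 2079-07-01.
A is earlier.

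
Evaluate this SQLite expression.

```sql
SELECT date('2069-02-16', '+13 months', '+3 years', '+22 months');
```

2075-01-16

Adding +13 months to 2069-02-16 gives 2070-03-16.
Adding +3 years to 2070-03-16 gives 2073-03-16.
Adding +22 months to 2073-03-16 gives 2075-01-16.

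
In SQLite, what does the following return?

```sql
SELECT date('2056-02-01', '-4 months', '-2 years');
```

Adding -4 months to 2056-02-01 gives 2055-10-01.
Adding -2 years to 2055-10-01 gives 2053-10-01.

2053-10-01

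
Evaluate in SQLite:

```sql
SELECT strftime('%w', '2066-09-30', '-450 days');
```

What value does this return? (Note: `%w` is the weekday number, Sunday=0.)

First apply '-450 days': 2066-09-30 → 2065-07-07.
2065-07-07 is a Tuesday; with Sunday=0 that is 2.

2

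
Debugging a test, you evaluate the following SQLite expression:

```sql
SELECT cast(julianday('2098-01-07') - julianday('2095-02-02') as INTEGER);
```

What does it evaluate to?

1070

26 days remain in February 2095 after the 2nd (28 − 2).
Full months from March 2095 through December 2097 contribute their day counts.
Then 7 days into January 2098.
Total: 26 + 31 + 30 + 31 + 30 + 31 + 31 + 30 + 31 + 30 + 31 + 31 + 29 + 31 + 30 + 31 + 30 + 31 + 31 + 30 + 31 + 30 + 31 + 31 + 28 + 31 + 30 + 31 + 30 + 31 + 31 + 30 + 31 + 30 + 31 + 7 = 1070.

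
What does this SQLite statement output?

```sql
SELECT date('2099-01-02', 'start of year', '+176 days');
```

`start of year` rewinds 2099-01-02 to 2099-01-01.
Applying '+176 days' to 2099-01-01: counting 176 days forward gives 2099-06-26.

2099-06-26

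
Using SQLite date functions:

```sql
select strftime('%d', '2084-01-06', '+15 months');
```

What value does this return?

06

First apply '+15 months': 2084-01-06 → 2085-04-06.
`%d` extracts the 2-digit day of month: 06.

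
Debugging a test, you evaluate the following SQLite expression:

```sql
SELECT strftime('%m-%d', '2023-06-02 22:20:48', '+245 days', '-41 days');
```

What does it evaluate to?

12-23

First apply '+245 days', '-41 days': 2023-06-02 22:20:48 → 2023-12-23 22:20:48.
`%m-%d` extracts the month-day: 12-23.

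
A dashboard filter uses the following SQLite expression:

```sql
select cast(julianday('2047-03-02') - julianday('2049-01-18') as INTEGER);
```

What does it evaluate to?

29 days remain in March 2047 after the 2nd (31 − 2).
Full months from April 2047 through December 2048 contribute their day counts.
Then 18 days into January 2049.
Total: 29 + 30 + 31 + 30 + 31 + 31 + 30 + 31 + 30 + 31 + 31 + 29 + 31 + 30 + 31 + 30 + 31 + 31 + 30 + 31 + 30 + 31 + 18 = 688.
The subtraction is earlier − later, so the result is −688 → -688.

-688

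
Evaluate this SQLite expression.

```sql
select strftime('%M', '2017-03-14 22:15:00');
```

15

`%M` extracts the 2-digit minute: 15.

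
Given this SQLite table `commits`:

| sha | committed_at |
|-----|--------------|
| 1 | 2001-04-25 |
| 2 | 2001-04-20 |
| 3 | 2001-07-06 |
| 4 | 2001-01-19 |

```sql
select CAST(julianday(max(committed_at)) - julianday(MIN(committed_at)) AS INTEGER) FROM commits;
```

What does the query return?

MIN = 2001-01-19, MAX = 2001-07-06.
12 days remain in January 2001 after the 19th (31 − 19).
February 2001: 28 days.
March 2001: 31 days.
April 2001: 30 days.
May 2001: 31 days.
June 2001: 30 days.
Then 6 days into July 2001.
Total: 12 + 28 + 31 + 30 + 31 + 30 + 6 = 168.

168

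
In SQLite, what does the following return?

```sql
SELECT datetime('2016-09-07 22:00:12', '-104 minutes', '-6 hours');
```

104 minutes = 1h 44m; -104 minutes from 2016-09-07 22:00:12 is 2016-09-07 20:16:12.
-6 hours from 2016-09-07 20:16:12 is 2016-09-07 14:16:12.

2016-09-07 14:16:12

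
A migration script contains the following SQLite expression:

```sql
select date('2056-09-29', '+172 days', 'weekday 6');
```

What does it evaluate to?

2057-03-24

Applying '+172 days' to 2056-09-29: counting 172 days forward gives 2057-03-20.
`weekday 6` advances to the next Saturday; 2057-03-20 is a Tuesday, so it moves forward to 2057-03-24.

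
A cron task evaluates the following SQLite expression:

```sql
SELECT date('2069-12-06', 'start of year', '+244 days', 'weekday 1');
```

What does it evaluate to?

2069-09-02

`start of year` rewinds 2069-12-06 to 2069-01-01.
Applying '+244 days' to 2069-01-01: counting 244 days forward gives 2069-09-02.
`weekday 1` advances to the next Monday; 2069-09-02 is already a Monday, so it stays at 2069-09-02.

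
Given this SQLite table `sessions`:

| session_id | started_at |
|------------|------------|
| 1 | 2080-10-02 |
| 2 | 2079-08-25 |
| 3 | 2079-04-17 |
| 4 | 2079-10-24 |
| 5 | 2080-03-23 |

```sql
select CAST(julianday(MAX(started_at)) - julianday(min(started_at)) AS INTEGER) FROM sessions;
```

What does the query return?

534

MIN = 2079-04-17, MAX = 2080-10-02.
13 days remain in April 2079 after the 17th (30 − 17).
Full months from May 2079 through September 2080 contribute their day counts.
Then 2 days into October 2080.
Total: 13 + 31 + 30 + 31 + 31 + 30 + 31 + 30 + 31 + 31 + 29 + 31 + 30 + 31 + 30 + 31 + 31 + 30 + 2 = 534.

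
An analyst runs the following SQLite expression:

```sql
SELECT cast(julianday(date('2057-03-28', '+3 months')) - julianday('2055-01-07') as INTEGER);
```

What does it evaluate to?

903

Adding +3 months to 2057-03-28 gives 2057-06-28.
24 days remain in January 2055 after the 7th (31 − 7).
Full months from February 2055 through May 2057 contribute their day counts.
Then 28 days into June 2057.
Total: 24 + 28 + 31 + 30 + 31 + 30 + 31 + 31 + 30 + 31 + 30 + 31 + 31 + 29 + 31 + 30 + 31 + 30 + 31 + 31 + 30 + 31 + 30 + 31 + 31 + 28 + 31 + 30 + 31 + 28 = 903.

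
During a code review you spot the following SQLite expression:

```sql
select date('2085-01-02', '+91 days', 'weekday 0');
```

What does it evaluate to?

2085-04-08

Applying '+91 days' to 2085-01-02: counting 91 days forward gives 2085-04-03.
`weekday 0` advances to the next Sunday; 2085-04-03 is a Tuesday, so it moves forward to 2085-04-08.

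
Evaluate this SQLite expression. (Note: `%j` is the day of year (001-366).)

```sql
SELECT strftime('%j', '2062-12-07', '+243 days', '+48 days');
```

First apply '+243 days', '+48 days': 2062-12-07 → 2063-09-24.
Day-of-year for 2063-09-24: days since 2063-01-01 inclusive = 267, zero-padded to 267.

267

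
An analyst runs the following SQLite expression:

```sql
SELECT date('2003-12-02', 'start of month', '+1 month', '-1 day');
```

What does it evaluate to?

2003-12-31

`start of month` rewinds 2003-12-02 to 2003-12-01.
Adding +1 month to 2003-12-01 gives 2004-01-01.
Going back 1 day from 2004-01-01 reaches 2003-12-31 (last day of December, 31 days).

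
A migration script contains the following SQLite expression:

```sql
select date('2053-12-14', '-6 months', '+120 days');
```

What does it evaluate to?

2053-10-12

Adding -6 months to 2053-12-14 gives 2053-06-14.
Applying '+120 days' to 2053-06-14: counting 120 days forward gives 2053-10-12.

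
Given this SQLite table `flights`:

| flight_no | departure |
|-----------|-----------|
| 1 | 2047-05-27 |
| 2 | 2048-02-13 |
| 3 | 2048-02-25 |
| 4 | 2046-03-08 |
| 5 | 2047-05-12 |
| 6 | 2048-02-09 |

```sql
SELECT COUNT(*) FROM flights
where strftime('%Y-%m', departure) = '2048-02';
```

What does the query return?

Rows with year-month 2048-02: 2048-02-13, 2048-02-25, 2048-02-09 → 3.

3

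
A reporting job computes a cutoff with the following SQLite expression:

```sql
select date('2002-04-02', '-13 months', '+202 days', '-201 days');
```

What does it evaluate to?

Adding -13 months to 2002-04-02 gives 2001-03-02.
Applying '+202 days' to 2001-03-02: counting 202 days forward gives 2001-09-20.
Applying '-201 days' to 2001-09-20: counting 201 days back gives 2001-03-03.

2001-03-03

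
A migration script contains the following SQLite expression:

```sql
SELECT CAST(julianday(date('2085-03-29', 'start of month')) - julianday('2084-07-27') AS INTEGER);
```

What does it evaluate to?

217

`start of month` rewinds 2085-03-29 to 2085-03-01.
4 days remain in July 2084 after the 27th (31 − 27).
Full months from August 2084 through February 2085 contribute their day counts.
Then 1 day into March 2085.
Total: 4 + 31 + 30 + 31 + 30 + 31 + 31 + 28 + 1 = 217.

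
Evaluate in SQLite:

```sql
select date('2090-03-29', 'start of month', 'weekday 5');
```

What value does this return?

`start of month` rewinds 2090-03-29 to 2090-03-01.
`weekday 5` advances to the next Friday; 2090-03-01 is a Wednesday, so it moves forward to 2090-03-03.

2090-03-03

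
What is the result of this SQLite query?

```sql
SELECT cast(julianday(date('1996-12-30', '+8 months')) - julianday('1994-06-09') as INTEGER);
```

Adding +8 months to 1996-12-30 gives 1997-08-30.
21 days remain in June 1994 after the 9th (30 − 9).
Full months from July 1994 through July 1997 contribute their day counts.
Then 30 days into August 1997.
Total: 21 + 31 + 31 + 30 + 31 + 30 + 31 + 31 + 28 + 31 + 30 + 31 + 30 + 31 + 31 + 30 + 31 + 30 + 31 + 31 + 29 + 31 + 30 + 31 + 30 + 31 + 31 + 30 + 31 + 30 + 31 + 31 + 28 + 31 + 30 + 31 + 30 + 31 + 30 = 1178.

1178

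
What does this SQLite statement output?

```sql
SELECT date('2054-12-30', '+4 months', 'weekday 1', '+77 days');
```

Adding +4 months to 2054-12-30 gives 2055-04-30.
`weekday 1` advances to the next Monday; 2055-04-30 is a Friday, so it moves forward to 2055-05-03.
Applying '+77 days' to 2055-05-03: counting 77 days forward gives 2055-07-19.

2055-07-19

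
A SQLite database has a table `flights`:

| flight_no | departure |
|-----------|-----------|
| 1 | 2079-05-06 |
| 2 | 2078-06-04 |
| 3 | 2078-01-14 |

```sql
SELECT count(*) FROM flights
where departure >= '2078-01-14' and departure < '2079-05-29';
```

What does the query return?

3

Rows in [2078-01-14, 2079-05-29): 2079-05-06, 2078-06-04, 2078-01-14 → 3 rows.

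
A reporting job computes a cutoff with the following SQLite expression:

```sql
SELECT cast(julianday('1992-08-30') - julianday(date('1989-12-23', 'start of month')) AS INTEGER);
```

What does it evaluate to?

`start of month` rewinds 1989-12-23 to 1989-12-01.
30 days remain in December 1989 after the 1st (31 − 1).
Full months from January 1990 through July 1992 contribute their day counts.
Then 30 days into August 1992.
Total: 30 + 31 + 28 + 31 + 30 + 31 + 30 + 31 + 31 + 30 + 31 + 30 + 31 + 31 + 28 + 31 + 30 + 31 + 30 + 31 + 31 + 30 + 31 + 30 + 31 + 31 + 29 + 31 + 30 + 31 + 30 + 31 + 30 = 1003.

1003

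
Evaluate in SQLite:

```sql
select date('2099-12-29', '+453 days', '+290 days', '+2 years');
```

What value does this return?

2104-01-11

Applying '+453 days' to 2099-12-29: counting 453 days forward gives 2101-03-27.
Applying '+290 days' to 2101-03-27: counting 290 days forward gives 2102-01-11.
Adding +2 years to 2102-01-11 gives 2104-01-11.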